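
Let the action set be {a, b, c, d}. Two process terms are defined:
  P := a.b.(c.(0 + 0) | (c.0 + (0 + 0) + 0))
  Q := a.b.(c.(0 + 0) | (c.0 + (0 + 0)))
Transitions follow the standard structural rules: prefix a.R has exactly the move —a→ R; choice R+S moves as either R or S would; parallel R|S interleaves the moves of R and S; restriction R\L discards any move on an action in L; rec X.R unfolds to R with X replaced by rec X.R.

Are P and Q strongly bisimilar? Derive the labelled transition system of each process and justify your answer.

P's transition system — 6 states:
  p0 = a.b.(c.(0 + 0) | (c.0 + (0 + 0) + 0)) ⊢ ··a··> p1
  p1 = b.(c.(0 + 0) | (c.0 + (0 + 0) + 0)) ⊢ ··b··> p2
  p2 = c.(0 + 0) | (c.0 + (0 + 0) + 0) ⊢ ··c··> p3, ··c··> p4
  p3 = (0 + 0) | (c.0 + (0 + 0) + 0) ⊢ ··c··> p5
  p4 = c.(0 + 0) | 0 ⊢ ··c··> p5
  p5 = (0 + 0) | 0 ⊢ deadlocked
Q's transition system — 6 states:
  q0 = a.b.(c.(0 + 0) | (c.0 + (0 + 0))) ⊢ ··a··> q1
  q1 = b.(c.(0 + 0) | (c.0 + (0 + 0))) ⊢ ··b··> q2
  q2 = c.(0 + 0) | (c.0 + (0 + 0)) ⊢ ··c··> q3, ··c··> q4
  q3 = (0 + 0) | (c.0 + (0 + 0)) ⊢ ··c··> q5
  q4 = c.(0 + 0) | 0 ⊢ ··c··> q5
  q5 = (0 + 0) | 0 ⊢ deadlocked
Partition-refinement fixed point:
  B0 = {p0, q0}
  B1 = {p1, q1}
  B2 = {p2, q2}
  B3 = {p3, p4, q3, q4}
  B4 = {p5, q5}
p0 ∈ B0, q0 ∈ B0 → same block

bisimilar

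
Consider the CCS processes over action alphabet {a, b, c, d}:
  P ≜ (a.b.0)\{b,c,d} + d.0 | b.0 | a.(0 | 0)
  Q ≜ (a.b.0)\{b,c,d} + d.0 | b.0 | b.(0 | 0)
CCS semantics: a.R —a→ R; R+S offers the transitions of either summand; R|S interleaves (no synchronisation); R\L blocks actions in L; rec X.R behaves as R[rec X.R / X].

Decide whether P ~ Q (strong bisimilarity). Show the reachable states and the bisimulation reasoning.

P's transition system — 9 states:
  m0 = (a.b.0)\{b,c,d} + d.0 | b.0 | a.(0 | 0) has moves -a-> m1, -a-> m2, -b-> m3, -d-> m4
  m1 = (b.0)\{b,c,d} has moves deadlocked
  m2 = d.0 | b.0 | (0 | 0) has moves -b-> m5, -d-> m6
  m3 = d.0 | 0 | a.(0 | 0) has moves -a-> m5, -d-> m7
  m4 = 0 | b.0 | a.(0 | 0) has moves -a-> m6, -b-> m7
  m5 = d.0 | 0 | (0 | 0) has moves -d-> m8
  m6 = 0 | b.0 | (0 | 0) has moves -b-> m8
  m7 = 0 | 0 | a.(0 | 0) has moves -a-> m8
  m8 = 0 | 0 | (0 | 0) has moves deadlocked
Q's transition system — 9 states:
  n0 = (a.b.0)\{b,c,d} + d.0 | b.0 | b.(0 | 0) has moves -a-> n1, -b-> n2, -b-> n3, -d-> n4
  n1 = (b.0)\{b,c,d} has moves deadlocked
  n2 = d.0 | 0 | b.(0 | 0) has moves -b-> n5, -d-> n6
  n3 = d.0 | b.0 | (0 | 0) has moves -b-> n5, -d-> n7
  n4 = 0 | b.0 | b.(0 | 0) has moves -b-> n6, -b-> n7
  n5 = d.0 | 0 | (0 | 0) has moves -d-> n8
  n6 = 0 | 0 | b.(0 | 0) has moves -b-> n8
  n7 = 0 | b.0 | (0 | 0) has moves -b-> n8
  n8 = 0 | 0 | (0 | 0) has moves deadlocked
Bisimilarity quotient blocks:
  B0 = {m0}
  B1 = {m1, m8, n1, n8}
  B2 = {m3}
  B3 = {m5, n5}
  B4 = {m7}
  B5 = {m2, n2, n3}
  B6 = {m6, n6, n7}
  B7 = {m4}
  B8 = {n0}
  B9 = {n4}
m0 ∈ B0, n0 ∈ B8 → different blocks

P ≁ Q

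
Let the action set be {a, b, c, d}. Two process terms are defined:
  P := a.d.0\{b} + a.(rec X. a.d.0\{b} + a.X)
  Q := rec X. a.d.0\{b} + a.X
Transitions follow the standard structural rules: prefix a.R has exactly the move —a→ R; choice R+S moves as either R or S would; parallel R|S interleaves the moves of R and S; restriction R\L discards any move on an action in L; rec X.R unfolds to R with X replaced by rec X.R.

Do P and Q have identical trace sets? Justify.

YES

Reachable graph of P (4 states):
  p0 = a.d.0\{b} + a.(rec X. a.d.0\{b} + a.X) → ··a··> p1, ··a··> p2
  p1 = d.0\{b} → ··d··> p3
  p2 = rec X. a.d.0\{b} + a.X → ··a··> p1, ··a··> p2
  p3 = 0\{b} → ∅
Reachable graph of Q (3 states):
  q0 = rec X. a.d.0\{b} + a.X → ··a··> q0, ··a··> q1
  q1 = d.0\{b} → ··d··> q2
  q2 = 0\{b} → ∅
Bisimilarity quotient blocks:
  B0 = {p0, p2, q0}
  B1 = {p1, q1}
  B2 = {p3, q2}
p0 ∈ B0, q0 ∈ B0 → same block
Bisimilar ⇒ trace-equivalent.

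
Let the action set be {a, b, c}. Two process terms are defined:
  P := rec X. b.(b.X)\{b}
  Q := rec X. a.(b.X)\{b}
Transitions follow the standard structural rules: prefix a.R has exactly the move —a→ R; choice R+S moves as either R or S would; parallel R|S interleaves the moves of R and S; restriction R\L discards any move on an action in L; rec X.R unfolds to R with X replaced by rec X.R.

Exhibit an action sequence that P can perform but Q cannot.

P's transition system — 2 states:
  u0 = rec X. b.(b.X)\{b} → —b→ u1
  u1 = (b.(rec X. b.(b.X)\{b}))\{b} → ·
Q's transition system — 2 states:
  v0 = rec X. a.(b.X)\{b} → —a→ v1
  v1 = (b.(rec X. a.(b.X)\{b}))\{b} → ·
Trace ⟨b⟩ through P, begin at {u0}:
  after b @ step 1: {u1}
  ✓ P
Trace ⟨b⟩ through Q, begin at {v0}:
  after b @ step 1: ∅  — Q cannot continue

b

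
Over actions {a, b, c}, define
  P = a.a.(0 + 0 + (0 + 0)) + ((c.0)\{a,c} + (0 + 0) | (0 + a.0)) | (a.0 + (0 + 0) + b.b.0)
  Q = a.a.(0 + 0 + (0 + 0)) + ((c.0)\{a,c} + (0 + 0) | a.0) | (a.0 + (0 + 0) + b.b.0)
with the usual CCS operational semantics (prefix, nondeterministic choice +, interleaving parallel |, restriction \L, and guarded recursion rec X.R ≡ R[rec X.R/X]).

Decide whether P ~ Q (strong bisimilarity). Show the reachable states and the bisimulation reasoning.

bisimilar

P's transition system — 8 states:
  p0 = a.a.(0 + 0 + (0 + 0)) + ((c.0)\{a,c} + (0 + 0) | (0 + a.0)) | (a.0 + (0 + 0) + b.b.0) → -a-> p1, -a-> p2, -a-> p3, -b-> p4
  p1 = ((c.0)\{a,c} + (0 + 0) | (0 + a.0)) | 0 → -a-> p5
  p2 = (0 + 0) | 0 | (a.0 + (0 + 0) + b.b.0) → -a-> p5, -b-> p6
  p3 = a.(0 + 0 + (0 + 0)) → -a-> p7
  p4 = ((c.0)\{a,c} + (0 + 0) | (0 + a.0)) | b.0 → -a-> p6, -b-> p1
  p5 = (0 + 0) | 0 | 0 → stopped
  p6 = (0 + 0) | 0 | b.0 → -b-> p5
  p7 = 0 + 0 + (0 + 0) → stopped
Q's transition system — 8 states:
  q0 = a.a.(0 + 0 + (0 + 0)) + ((c.0)\{a,c} + (0 + 0) | a.0) | (a.0 + (0 + 0) + b.b.0) → -a-> q1, -a-> q2, -a-> q3, -b-> q4
  q1 = ((c.0)\{a,c} + (0 + 0) | a.0) | 0 → -a-> q5
  q2 = (0 + 0) | 0 | (a.0 + (0 + 0) + b.b.0) → -a-> q5, -b-> q6
  q3 = a.(0 + 0 + (0 + 0)) → -a-> q7
  q4 = ((c.0)\{a,c} + (0 + 0) | a.0) | b.0 → -a-> q6, -b-> q1
  q5 = (0 + 0) | 0 | 0 → stopped
  q6 = (0 + 0) | 0 | b.0 → -b-> q5
  q7 = 0 + 0 + (0 + 0) → stopped
Partition-refinement fixed point:
  B0 = {p0, q0}
  B1 = {p1, p3, q1, q3}
  B2 = {p5, p7, q5, q7}
  B3 = {p4, q4}
  B4 = {p6, q6}
  B5 = {p2, q2}
p0 ∈ B0, q0 ∈ B0 → same block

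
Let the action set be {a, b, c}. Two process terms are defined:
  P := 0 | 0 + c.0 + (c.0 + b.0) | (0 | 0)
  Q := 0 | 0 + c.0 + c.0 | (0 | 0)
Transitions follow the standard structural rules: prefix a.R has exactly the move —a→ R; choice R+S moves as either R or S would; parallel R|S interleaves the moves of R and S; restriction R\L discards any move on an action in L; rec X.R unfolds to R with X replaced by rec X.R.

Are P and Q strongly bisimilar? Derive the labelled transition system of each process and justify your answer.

NO

P's transition system — 3 states:
  m0 = 0 | 0 + c.0 + (c.0 + b.0) | (0 | 0) :: --b--▸ m1, --c--▸ m1, --c--▸ m2
  m1 = 0 | (0 | 0) :: stopped
  m2 = 0 :: stopped
Q's transition system — 3 states:
  n0 = 0 | 0 + c.0 + c.0 | (0 | 0) :: --c--▸ n1, --c--▸ n2
  n1 = 0 :: stopped
  n2 = 0 | (0 | 0) :: stopped
Bisimilarity quotient blocks:
  B0 = {m0}
  B1 = {m1, m2, n1, n2}
  B2 = {n0}
m0 ∈ B0, n0 ∈ B2 → different blocks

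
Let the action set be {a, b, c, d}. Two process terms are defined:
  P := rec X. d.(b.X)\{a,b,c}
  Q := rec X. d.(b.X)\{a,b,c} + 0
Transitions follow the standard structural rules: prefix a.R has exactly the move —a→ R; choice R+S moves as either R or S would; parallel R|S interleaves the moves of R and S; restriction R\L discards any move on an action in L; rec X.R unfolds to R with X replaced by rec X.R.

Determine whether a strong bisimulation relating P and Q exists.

bisimilar

Reachable graph of P (2 states):
  s0 = rec X. d.(b.X)\{a,b,c} :: =d=> s1
  s1 = (b.(rec X. d.(b.X)\{a,b,c}))\{a,b,c} :: deadlocked
Reachable graph of Q (2 states):
  t0 = rec X. d.(b.X)\{a,b,c} + 0 :: =d=> t1
  t1 = (b.(rec X. d.(b.X)\{a,b,c} + 0))\{a,b,c} :: deadlocked
Coarsest stable partition (strong bisimilarity classes):
  B0 = {s0, t0}
  B1 = {s1, t1}
s0 ∈ B0, t0 ∈ B0 → same block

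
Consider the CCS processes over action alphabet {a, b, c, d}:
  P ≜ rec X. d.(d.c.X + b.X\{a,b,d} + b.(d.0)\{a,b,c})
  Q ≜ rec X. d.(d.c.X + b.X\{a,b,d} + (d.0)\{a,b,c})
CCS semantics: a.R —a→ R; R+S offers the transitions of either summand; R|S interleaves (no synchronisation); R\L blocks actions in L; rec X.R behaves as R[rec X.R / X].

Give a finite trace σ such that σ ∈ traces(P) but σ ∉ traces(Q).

P's transition system — 6 states:
  u0 = rec X. d.(d.c.X + b.X\{a,b,d} + b.(d.0)\{a,b,c}) → ··d··> u1
  u1 = d.c.(rec X. d.(d.c.X + b.X\{a,b,d} + b.(d.0)\{a,b,c})) + b.(rec X. d.(d.c.X + b.X\{a,b,d} + b.(d.0)\{a,b,c}))\{a,b,d} + b.(d.0)\{a,b,c} → ··b··> u2, ··b··> u3, ··d··> u4
  u2 = (d.0)\{a,b,c} → ··d··> u5
  u3 = (rec X. d.(d.c.X + b.X\{a,b,d} + b.(d.0)\{a,b,c}))\{a,b,d} → deadlocked
  u4 = c.(rec X. d.(d.c.X + b.X\{a,b,d} + b.(d.0)\{a,b,c})) → ··c··> u0
  u5 = 0\{a,b,c} → deadlocked
Q's transition system — 5 states:
  v0 = rec X. d.(d.c.X + b.X\{a,b,d} + (d.0)\{a,b,c}) → ··d··> v1
  v1 = d.c.(rec X. d.(d.c.X + b.X\{a,b,d} + (d.0)\{a,b,c})) + b.(rec X. d.(d.c.X + b.X\{a,b,d} + (d.0)\{a,b,c}))\{a,b,d} + (d.0)\{a,b,c} → ··b··> v2, ··d··> v3, ··d··> v4
  v2 = (rec X. d.(d.c.X + b.X\{a,b,d} + (d.0)\{a,b,c}))\{a,b,d} → deadlocked
  v3 = 0\{a,b,c} → deadlocked
  v4 = c.(rec X. d.(d.c.X + b.X\{a,b,d} + (d.0)\{a,b,c})) → ··c··> v0
Trace ⟨dbd⟩ through P, begin at {u0}:
  after d @ step 1: {u1}
  after b @ step 2: {u2, u3}
  after d @ step 3: {u5}
  P completes σ.
Trace ⟨dbd⟩ through Q, begin at {v0}:
  after d @ step 1: {v1}
  after b @ step 2: {v2}
  after d @ step 3: no successor for Q

dbd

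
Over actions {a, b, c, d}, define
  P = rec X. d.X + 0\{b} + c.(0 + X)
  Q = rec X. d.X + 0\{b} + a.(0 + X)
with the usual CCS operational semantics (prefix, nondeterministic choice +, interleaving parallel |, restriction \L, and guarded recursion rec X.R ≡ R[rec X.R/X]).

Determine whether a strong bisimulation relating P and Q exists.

not bisimilar

LTS(P): 2 reachable states
  u0 = rec X. d.X + 0\{b} + c.(0 + X) → =c=> u1, =d=> u0
  u1 = 0 + (rec X. d.X + 0\{b} + c.(0 + X)) → =c=> u1, =d=> u0
LTS(Q): 2 reachable states
  v0 = rec X. d.X + 0\{b} + a.(0 + X) → =a=> v1, =d=> v0
  v1 = 0 + (rec X. d.X + 0\{b} + a.(0 + X)) → =a=> v1, =d=> v0
Coarsest stable partition (strong bisimilarity classes):
  B0 = {u0, u1}
  B1 = {v0, v1}
u0 ∈ B0, v0 ∈ B1 → different blocks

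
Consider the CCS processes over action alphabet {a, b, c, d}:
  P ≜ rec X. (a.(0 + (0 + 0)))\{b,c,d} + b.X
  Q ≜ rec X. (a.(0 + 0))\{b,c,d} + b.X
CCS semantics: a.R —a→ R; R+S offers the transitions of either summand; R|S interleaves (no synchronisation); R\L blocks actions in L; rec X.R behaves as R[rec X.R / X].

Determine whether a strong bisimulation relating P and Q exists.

Reachable graph of P (2 states):
  s0 = rec X. (a.(0 + (0 + 0)))\{b,c,d} + b.X ⊢ =a=> s1, =b=> s0
  s1 = (0 + (0 + 0))\{b,c,d} ⊢ (no moves)
Reachable graph of Q (2 states):
  t0 = rec X. (a.(0 + 0))\{b,c,d} + b.X ⊢ =a=> t1, =b=> t0
  t1 = (0 + 0)\{b,c,d} ⊢ (no moves)
Bisimilarity quotient blocks:
  B0 = {s0, t0}
  B1 = {s1, t1}
s0 ∈ B0, t0 ∈ B0 → same block

YES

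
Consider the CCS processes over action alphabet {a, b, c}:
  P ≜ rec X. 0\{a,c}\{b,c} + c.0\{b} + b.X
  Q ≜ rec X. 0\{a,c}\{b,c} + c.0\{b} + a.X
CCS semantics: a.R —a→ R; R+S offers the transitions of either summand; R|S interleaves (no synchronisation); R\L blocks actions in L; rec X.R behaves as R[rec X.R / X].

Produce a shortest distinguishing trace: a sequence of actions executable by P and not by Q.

P's transition system — 2 states:
  m0 = rec X. 0\{a,c}\{b,c} + c.0\{b} + b.X | ··b··> m0, ··c··> m1
  m1 = 0\{b} | stopped
Q's transition system — 2 states:
  n0 = rec X. 0\{a,c}\{b,c} + c.0\{b} + a.X | ··a··> n0, ··c··> n1
  n1 = 0\{b} | stopped
Trace ⟨b⟩ through P, begin at {m0}:
  [1] b ⇒ {m0}
  — P admits the full trace.
Trace ⟨b⟩ through Q, begin at {n0}:
  [1] b ⇒ ∅ (Q stuck)

b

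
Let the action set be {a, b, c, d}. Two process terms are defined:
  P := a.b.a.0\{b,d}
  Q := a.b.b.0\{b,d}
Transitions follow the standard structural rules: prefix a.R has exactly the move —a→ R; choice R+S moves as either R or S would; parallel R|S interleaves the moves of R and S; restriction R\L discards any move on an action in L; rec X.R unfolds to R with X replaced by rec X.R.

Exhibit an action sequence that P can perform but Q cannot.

LTS(P): 4 reachable states
  m0 = a.b.a.0\{b,d} → -a-> m1
  m1 = b.a.0\{b,d} → -b-> m2
  m2 = a.0\{b,d} → -a-> m3
  m3 = 0\{b,d} → deadlocked
LTS(Q): 4 reachable states
  n0 = a.b.b.0\{b,d} → -a-> n1
  n1 = b.b.0\{b,d} → -b-> n2
  n2 = b.0\{b,d} → -b-> n3
  n3 = 0\{b,d} → deadlocked
Executing aba from P (initial set {m0}):
  [1] a ⇒ {m1}
  [2] b ⇒ {m2}
  [3] a ⇒ {m3}
  ✓ P
Executing aba from Q (initial set {n0}):
  [1] a ⇒ {n1}
  [2] b ⇒ {n2}
  [3] a ⇒ ∅ (Q stuck)

aba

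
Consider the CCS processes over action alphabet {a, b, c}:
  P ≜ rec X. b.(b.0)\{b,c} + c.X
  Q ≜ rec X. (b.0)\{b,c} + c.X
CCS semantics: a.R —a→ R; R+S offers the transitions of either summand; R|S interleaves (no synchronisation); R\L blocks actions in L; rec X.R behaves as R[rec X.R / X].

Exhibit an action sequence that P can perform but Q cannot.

Reachable graph of P (2 states):
  m0 = rec X. b.(b.0)\{b,c} + c.X ⊢ -b-> m1, -c-> m0
  m1 = (b.0)\{b,c} ⊢ ∅
Reachable graph of Q (1 states):
  n0 = rec X. (b.0)\{b,c} + c.X ⊢ -c-> n0
Trace ⟨b⟩ through P, begin at {m0}:
  step 1 (b): {m1}
  P completes σ.
Trace ⟨b⟩ through Q, begin at {n0}:
  step 1 (b): no successor for Q

b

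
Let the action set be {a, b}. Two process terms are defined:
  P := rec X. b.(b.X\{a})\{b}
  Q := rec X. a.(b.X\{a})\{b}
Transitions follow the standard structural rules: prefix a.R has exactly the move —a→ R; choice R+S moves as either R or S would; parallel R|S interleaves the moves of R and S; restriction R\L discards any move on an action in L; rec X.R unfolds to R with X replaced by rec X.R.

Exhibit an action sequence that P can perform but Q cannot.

Reachable graph of P (2 states):
  u0 = rec X. b.(b.X\{a})\{b} has moves ··b··> u1
  u1 = (b.(rec X. b.(b.X\{a})\{b})\{a})\{b} has moves deadlocked
Reachable graph of Q (2 states):
  v0 = rec X. a.(b.X\{a})\{b} has moves ··a··> v1
  v1 = (b.(rec X. a.(b.X\{a})\{b})\{a})\{b} has moves deadlocked
Executing b from P (initial set {u0}):
  step 1 (b): {u1}
  — P admits the full trace.
Executing b from Q (initial set {v0}):
  step 1 (b): no successor for Q

b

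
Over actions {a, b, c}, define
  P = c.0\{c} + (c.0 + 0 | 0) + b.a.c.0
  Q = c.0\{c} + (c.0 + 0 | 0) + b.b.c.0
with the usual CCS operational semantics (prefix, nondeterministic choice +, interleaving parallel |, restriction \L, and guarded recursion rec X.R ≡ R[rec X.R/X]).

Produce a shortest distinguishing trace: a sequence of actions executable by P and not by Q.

ba

LTS(P): 5 reachable states
  s0 = c.0\{c} + (c.0 + 0 | 0) + b.a.c.0 → --b--▸ s1, --c--▸ s2, --c--▸ s3
  s1 = a.c.0 → --a--▸ s4
  s2 = 0 → ·
  s3 = 0\{c} → ·
  s4 = c.0 → --c--▸ s2
LTS(Q): 5 reachable states
  t0 = c.0\{c} + (c.0 + 0 | 0) + b.b.c.0 → --b--▸ t1, --c--▸ t2, --c--▸ t3
  t1 = b.c.0 → --b--▸ t4
  t2 = 0 → ·
  t3 = 0\{c} → ·
  t4 = c.0 → --c--▸ t2
Run σ = ⟨ba⟩ on P: start {s0}
  after b @ step 1: {s1}
  after a @ step 2: {s4}
  — P admits the full trace.
Run σ = ⟨ba⟩ on Q: start {t0}
  after b @ step 1: {t1}
  after a @ step 2: no successor for Q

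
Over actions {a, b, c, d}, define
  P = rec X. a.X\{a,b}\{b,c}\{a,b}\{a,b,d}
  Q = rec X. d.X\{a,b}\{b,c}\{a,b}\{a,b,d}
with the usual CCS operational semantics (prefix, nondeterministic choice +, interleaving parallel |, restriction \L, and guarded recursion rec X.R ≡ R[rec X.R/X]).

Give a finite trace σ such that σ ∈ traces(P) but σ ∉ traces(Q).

a

P's transition system — 2 states:
  m0 = rec X. a.X\{a,b}\{b,c}\{a,b}\{a,b,d} ⊢ -a-> m1
  m1 = (rec X. a.X\{a,b}\{b,c}\{a,b}\{a,b,d})\{a,b}\{b,c}\{a,b}\{a,b,d} ⊢ deadlocked
Q's transition system — 2 states:
  n0 = rec X. d.X\{a,b}\{b,c}\{a,b}\{a,b,d} ⊢ -d-> n1
  n1 = (rec X. d.X\{a,b}\{b,c}\{a,b}\{a,b,d})\{a,b}\{b,c}\{a,b}\{a,b,d} ⊢ deadlocked
Executing a from P (initial set {m0}):
  [1] a ⇒ {m1}
  — P admits the full trace.
Executing a from Q (initial set {n0}):
  [1] a ⇒ ∅  — Q cannot continue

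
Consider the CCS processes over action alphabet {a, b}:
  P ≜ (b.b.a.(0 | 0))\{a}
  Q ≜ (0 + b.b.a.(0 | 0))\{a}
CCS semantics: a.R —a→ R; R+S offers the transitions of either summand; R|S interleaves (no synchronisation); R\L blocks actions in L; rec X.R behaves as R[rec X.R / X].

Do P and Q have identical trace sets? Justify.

traces(P) = traces(Q)

Reachable graph of P (3 states):
  m0 = (b.b.a.(0 | 0))\{a} :: --b--▸ m1
  m1 = (b.a.(0 | 0))\{a} :: --b--▸ m2
  m2 = (a.(0 | 0))\{a} :: (no moves)
Reachable graph of Q (3 states):
  n0 = (0 + b.b.a.(0 | 0))\{a} :: --b--▸ n1
  n1 = (b.a.(0 | 0))\{a} :: --b--▸ n2
  n2 = (a.(0 | 0))\{a} :: (no moves)
Partition-refinement fixed point:
  B0 = {m0, n0}
  B1 = {m1, n1}
  B2 = {m2, n2}
m0 ∈ B0, n0 ∈ B0 → same block
Bisimilar ⇒ trace-equivalent.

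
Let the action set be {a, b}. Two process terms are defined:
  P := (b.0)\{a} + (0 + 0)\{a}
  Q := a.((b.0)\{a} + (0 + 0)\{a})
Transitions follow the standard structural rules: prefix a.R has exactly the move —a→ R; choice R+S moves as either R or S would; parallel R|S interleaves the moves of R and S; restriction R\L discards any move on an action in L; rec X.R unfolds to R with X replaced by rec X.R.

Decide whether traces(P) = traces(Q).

NO — witness ⟨b⟩

LTS(P): 2 reachable states
  u0 = (b.0)\{a} + (0 + 0)\{a} → —b→ u1
  u1 = 0\{a} → deadlocked
LTS(Q): 3 reachable states
  v0 = a.((b.0)\{a} + (0 + 0)\{a}) → —a→ v1
  v1 = (b.0)\{a} + (0 + 0)\{a} → —b→ v2
  v2 = 0\{a} → deadlocked
Run σ = ⟨b⟩ on P: start {u0}
  after b @ step 1: {u1}
  ✓ P
Run σ = ⟨b⟩ on Q: start {v0}
  after b @ step 1: ∅  — Q cannot continue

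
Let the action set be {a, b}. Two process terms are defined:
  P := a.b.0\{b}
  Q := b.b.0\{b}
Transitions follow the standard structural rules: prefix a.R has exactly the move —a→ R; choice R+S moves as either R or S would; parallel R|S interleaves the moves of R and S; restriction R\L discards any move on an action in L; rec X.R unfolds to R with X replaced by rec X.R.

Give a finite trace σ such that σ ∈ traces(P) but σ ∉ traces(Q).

a

P's transition system — 3 states:
  m0 = a.b.0\{b} has moves --a--▸ m1
  m1 = b.0\{b} has moves --b--▸ m2
  m2 = 0\{b} has moves ∅
Q's transition system — 3 states:
  n0 = b.b.0\{b} has moves --b--▸ n1
  n1 = b.0\{b} has moves --b--▸ n2
  n2 = 0\{b} has moves ∅
Trace ⟨a⟩ through P, begin at {m0}:
  after a @ step 1: {m1}
  ✓ P
Trace ⟨a⟩ through Q, begin at {n0}:
  after a @ step 1: no successor for Q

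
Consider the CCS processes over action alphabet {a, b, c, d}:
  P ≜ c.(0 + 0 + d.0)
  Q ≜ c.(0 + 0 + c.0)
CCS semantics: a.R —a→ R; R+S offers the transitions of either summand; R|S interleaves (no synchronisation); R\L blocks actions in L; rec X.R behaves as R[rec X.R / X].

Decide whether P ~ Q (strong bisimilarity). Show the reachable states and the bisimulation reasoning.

NO

LTS(P): 3 reachable states
  m0 = c.(0 + 0 + d.0) | -c-> m1
  m1 = 0 + 0 + d.0 | -d-> m2
  m2 = 0 | deadlocked
LTS(Q): 3 reachable states
  n0 = c.(0 + 0 + c.0) | -c-> n1
  n1 = 0 + 0 + c.0 | -c-> n2
  n2 = 0 | deadlocked
Bisimilarity quotient blocks:
  B0 = {m0}
  B1 = {m1}
  B2 = {m2, n2}
  B3 = {n0}
  B4 = {n1}
m0 ∈ B0, n0 ∈ B3 → different blocks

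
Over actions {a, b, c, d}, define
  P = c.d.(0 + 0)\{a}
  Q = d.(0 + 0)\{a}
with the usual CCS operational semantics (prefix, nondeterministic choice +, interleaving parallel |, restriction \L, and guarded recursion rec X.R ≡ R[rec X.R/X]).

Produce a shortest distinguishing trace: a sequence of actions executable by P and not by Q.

LTS(P): 3 reachable states
  p0 = c.d.(0 + 0)\{a} :: -c-> p1
  p1 = d.(0 + 0)\{a} :: -d-> p2
  p2 = (0 + 0)\{a} :: ∅
LTS(Q): 2 reachable states
  q0 = d.(0 + 0)\{a} :: -d-> q1
  q1 = (0 + 0)\{a} :: ∅
Executing c from P (initial set {p0}):
  step 1 (c): {p1}
  ✓ P
Executing c from Q (initial set {q0}):
  step 1 (c): ∅  — Q cannot continue

c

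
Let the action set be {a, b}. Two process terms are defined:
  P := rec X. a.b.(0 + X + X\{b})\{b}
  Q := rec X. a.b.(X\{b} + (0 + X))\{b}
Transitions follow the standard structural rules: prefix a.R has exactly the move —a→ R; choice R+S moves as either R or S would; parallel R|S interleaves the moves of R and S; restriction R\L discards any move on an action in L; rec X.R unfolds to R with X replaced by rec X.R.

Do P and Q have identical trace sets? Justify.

P's transition system — 5 states:
  p0 = rec X. a.b.(0 + X + X\{b})\{b} has moves =a=> p1
  p1 = b.(0 + (rec X. a.b.(0 + X + X\{b})\{b}) + (rec X. a.b.(0 + X + X\{b})\{b})\{b})\{b} has moves =b=> p2
  p2 = (0 + (rec X. a.b.(0 + X + X\{b})\{b}) + (rec X. a.b.(0 + X + X\{b})\{b})\{b})\{b} has moves =a=> p3, =a=> p4
  p3 = (b.(0 + (rec X. a.b.(0 + X + X\{b})\{b}) + (rec X. a.b.(0 + X + X\{b})\{b})\{b})\{b})\{b} has moves ∅
  p4 = (b.(0 + (rec X. a.b.(0 + X + X\{b})\{b}) + (rec X. a.b.(0 + X + X\{b})\{b})\{b})\{b})\{b}\{b} has moves ∅
Q's transition system — 5 states:
  q0 = rec X. a.b.(X\{b} + (0 + X))\{b} has moves =a=> q1
  q1 = b.((rec X. a.b.(X\{b} + (0 + X))\{b})\{b} + (0 + (rec X. a.b.(X\{b} + (0 + X))\{b})))\{b} has moves =b=> q2
  q2 = ((rec X. a.b.(X\{b} + (0 + X))\{b})\{b} + (0 + (rec X. a.b.(X\{b} + (0 + X))\{b})))\{b} has moves =a=> q3, =a=> q4
  q3 = (b.((rec X. a.b.(X\{b} + (0 + X))\{b})\{b} + (0 + (rec X. a.b.(X\{b} + (0 + X))\{b})))\{b})\{b} has moves ∅
  q4 = (b.((rec X. a.b.(X\{b} + (0 + X))\{b})\{b} + (0 + (rec X. a.b.(X\{b} + (0 + X))\{b})))\{b})\{b}\{b} has moves ∅
Partition-refinement fixed point:
  B0 = {p0, q0}
  B1 = {p1, q1}
  B2 = {p2, q2}
  B3 = {p3, p4, q3, q4}
p0 ∈ B0, q0 ∈ B0 → same block
Bisimilar ⇒ trace-equivalent.

trace-equivalent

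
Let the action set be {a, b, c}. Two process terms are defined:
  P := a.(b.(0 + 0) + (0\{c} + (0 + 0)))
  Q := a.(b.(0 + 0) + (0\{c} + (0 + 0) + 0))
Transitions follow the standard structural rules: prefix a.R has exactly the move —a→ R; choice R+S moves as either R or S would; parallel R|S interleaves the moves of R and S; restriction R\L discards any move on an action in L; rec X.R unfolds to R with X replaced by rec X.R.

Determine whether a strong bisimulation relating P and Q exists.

LTS(P): 3 reachable states
  p0 = a.(b.(0 + 0) + (0\{c} + (0 + 0))) has moves ··a··> p1
  p1 = b.(0 + 0) + (0\{c} + (0 + 0)) has moves ··b··> p2
  p2 = 0 + 0 has moves deadlocked
LTS(Q): 3 reachable states
  q0 = a.(b.(0 + 0) + (0\{c} + (0 + 0) + 0)) has moves ··a··> q1
  q1 = b.(0 + 0) + (0\{c} + (0 + 0) + 0) has moves ··b··> q2
  q2 = 0 + 0 has moves deadlocked
Partition-refinement fixed point:
  B0 = {p0, q0}
  B1 = {p1, q1}
  B2 = {p2, q2}
p0 ∈ B0, q0 ∈ B0 → same block

bisimilar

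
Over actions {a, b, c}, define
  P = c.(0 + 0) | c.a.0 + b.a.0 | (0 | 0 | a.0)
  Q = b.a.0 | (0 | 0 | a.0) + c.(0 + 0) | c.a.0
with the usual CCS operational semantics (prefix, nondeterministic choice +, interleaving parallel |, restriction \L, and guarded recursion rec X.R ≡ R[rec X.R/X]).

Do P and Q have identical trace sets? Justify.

LTS(P): 11 reachable states
  p0 = c.(0 + 0) | c.a.0 + b.a.0 | (0 | 0 | a.0) → --a--▸ p1, --b--▸ p2, --c--▸ p3, --c--▸ p4
  p1 = b.a.0 | (0 | 0 | 0) → --b--▸ p5
  p2 = a.0 | (0 | 0 | a.0) → --a--▸ p5, --a--▸ p6
  p3 = (0 + 0) | c.a.0 → --c--▸ p7
  p4 = c.(0 + 0) | a.0 → --a--▸ p8, --c--▸ p7
  p5 = a.0 | (0 | 0 | 0) → --a--▸ p9
  p6 = 0 | (0 | 0 | a.0) → --a--▸ p9
  p7 = (0 + 0) | a.0 → --a--▸ p10
  p8 = c.(0 + 0) | 0 → --c--▸ p10
  p9 = 0 | (0 | 0 | 0) → ·
  p10 = (0 + 0) | 0 → ·
LTS(Q): 11 reachable states
  q0 = b.a.0 | (0 | 0 | a.0) + c.(0 + 0) | c.a.0 → --a--▸ q1, --b--▸ q2, --c--▸ q3, --c--▸ q4
  q1 = b.a.0 | (0 | 0 | 0) → --b--▸ q5
  q2 = a.0 | (0 | 0 | a.0) → --a--▸ q5, --a--▸ q6
  q3 = (0 + 0) | c.a.0 → --c--▸ q7
  q4 = c.(0 + 0) | a.0 → --a--▸ q8, --c--▸ q7
  q5 = a.0 | (0 | 0 | 0) → --a--▸ q9
  q6 = 0 | (0 | 0 | a.0) → --a--▸ q9
  q7 = (0 + 0) | a.0 → --a--▸ q10
  q8 = c.(0 + 0) | 0 → --c--▸ q10
  q9 = 0 | (0 | 0 | 0) → ·
  q10 = (0 + 0) | 0 → ·
Bisimilarity quotient blocks:
  B0 = {p0, q0}
  B1 = {p3, q3}
  B2 = {p5, p6, p7, q5, q6, q7}
  B3 = {p10, p9, q10, q9}
  B4 = {p4, q4}
  B5 = {p8, q8}
  B6 = {p1, q1}
  B7 = {p2, q2}
p0 ∈ B0, q0 ∈ B0 → same block
Bisimilar ⇒ trace-equivalent.

YES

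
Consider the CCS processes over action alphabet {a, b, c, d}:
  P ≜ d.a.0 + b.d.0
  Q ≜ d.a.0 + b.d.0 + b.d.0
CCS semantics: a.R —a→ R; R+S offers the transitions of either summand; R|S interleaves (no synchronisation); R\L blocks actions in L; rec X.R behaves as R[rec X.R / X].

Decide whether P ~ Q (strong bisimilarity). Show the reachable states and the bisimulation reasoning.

LTS(P): 4 reachable states
  s0 = d.a.0 + b.d.0 | --b--▸ s1, --d--▸ s2
  s1 = d.0 | --d--▸ s3
  s2 = a.0 | --a--▸ s3
  s3 = 0 | (no moves)
LTS(Q): 4 reachable states
  t0 = d.a.0 + b.d.0 + b.d.0 | --b--▸ t1, --d--▸ t2
  t1 = d.0 | --d--▸ t3
  t2 = a.0 | --a--▸ t3
  t3 = 0 | (no moves)
Partition-refinement fixed point:
  B0 = {s0, t0}
  B1 = {s2, t2}
  B2 = {s3, t3}
  B3 = {s1, t1}
s0 ∈ B0, t0 ∈ B0 → same block

bisimilar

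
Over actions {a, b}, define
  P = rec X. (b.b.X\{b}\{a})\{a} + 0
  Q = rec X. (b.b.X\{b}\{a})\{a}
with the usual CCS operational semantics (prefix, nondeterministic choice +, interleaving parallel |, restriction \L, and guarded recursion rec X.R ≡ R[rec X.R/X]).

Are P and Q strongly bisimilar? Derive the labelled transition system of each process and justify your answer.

P ~ Q

Reachable graph of P (3 states):
  p0 = rec X. (b.b.X\{b}\{a})\{a} + 0 | -b-> p1
  p1 = (b.(rec X. (b.b.X\{b}\{a})\{a} + 0)\{b}\{a})\{a} | -b-> p2
  p2 = (rec X. (b.b.X\{b}\{a})\{a} + 0)\{b}\{a}\{a} | stopped
Reachable graph of Q (3 states):
  q0 = rec X. (b.b.X\{b}\{a})\{a} | -b-> q1
  q1 = (b.(rec X. (b.b.X\{b}\{a})\{a})\{b}\{a})\{a} | -b-> q2
  q2 = (rec X. (b.b.X\{b}\{a})\{a})\{b}\{a}\{a} | stopped
Coarsest stable partition (strong bisimilarity classes):
  B0 = {p0, q0}
  B1 = {p1, q1}
  B2 = {p2, q2}
p0 ∈ B0, q0 ∈ B0 → same block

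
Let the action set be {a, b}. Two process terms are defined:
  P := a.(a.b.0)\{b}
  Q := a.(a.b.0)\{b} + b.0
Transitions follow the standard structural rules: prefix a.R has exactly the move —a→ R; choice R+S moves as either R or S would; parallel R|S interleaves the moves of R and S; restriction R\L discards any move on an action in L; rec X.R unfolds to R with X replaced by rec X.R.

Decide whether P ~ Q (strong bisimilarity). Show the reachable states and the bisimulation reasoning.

NO

P's transition system — 3 states:
  s0 = a.(a.b.0)\{b} → —a→ s1
  s1 = (a.b.0)\{b} → —a→ s2
  s2 = (b.0)\{b} → ∅
Q's transition system — 4 states:
  t0 = a.(a.b.0)\{b} + b.0 → —a→ t1, —b→ t2
  t1 = (a.b.0)\{b} → —a→ t3
  t2 = 0 → ∅
  t3 = (b.0)\{b} → ∅
Coarsest stable partition (strong bisimilarity classes):
  B0 = {s0}
  B1 = {s1, t1}
  B2 = {s2, t2, t3}
  B3 = {t0}
s0 ∈ B0, t0 ∈ B3 → different blocks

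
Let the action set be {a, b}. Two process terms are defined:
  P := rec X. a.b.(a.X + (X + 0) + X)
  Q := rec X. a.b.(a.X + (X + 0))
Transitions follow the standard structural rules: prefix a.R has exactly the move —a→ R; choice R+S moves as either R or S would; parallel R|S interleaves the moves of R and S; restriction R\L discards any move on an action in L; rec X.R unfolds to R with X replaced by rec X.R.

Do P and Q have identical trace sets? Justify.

trace-equivalent

LTS(P): 3 reachable states
  m0 = rec X. a.b.(a.X + (X + 0) + X) :: -a-> m1
  m1 = b.(a.(rec X. a.b.(a.X + (X + 0) + X)) + ((rec X. a.b.(a.X + (X + 0) + X)) + 0) + (rec X. a.b.(a.X + (X + 0) + X))) :: -b-> m2
  m2 = a.(rec X. a.b.(a.X + (X + 0) + X)) + ((rec X. a.b.(a.X + (X + 0) + X)) + 0) + (rec X. a.b.(a.X + (X + 0) + X)) :: -a-> m0, -a-> m1
LTS(Q): 3 reachable states
  n0 = rec X. a.b.(a.X + (X + 0)) :: -a-> n1
  n1 = b.(a.(rec X. a.b.(a.X + (X + 0))) + ((rec X. a.b.(a.X + (X + 0))) + 0)) :: -b-> n2
  n2 = a.(rec X. a.b.(a.X + (X + 0))) + ((rec X. a.b.(a.X + (X + 0))) + 0) :: -a-> n0, -a-> n1
Partition-refinement fixed point:
  B0 = {m0, n0}
  B1 = {m1, n1}
  B2 = {m2, n2}
m0 ∈ B0, n0 ∈ B0 → same block
Bisimilar ⇒ trace-equivalent.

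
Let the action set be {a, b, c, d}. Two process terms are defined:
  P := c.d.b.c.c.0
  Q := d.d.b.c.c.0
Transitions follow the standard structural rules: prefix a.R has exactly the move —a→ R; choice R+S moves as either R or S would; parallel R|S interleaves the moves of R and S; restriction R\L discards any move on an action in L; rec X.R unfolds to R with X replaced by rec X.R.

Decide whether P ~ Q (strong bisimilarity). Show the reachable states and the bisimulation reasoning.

not bisimilar

LTS(P): 6 reachable states
  s0 = c.d.b.c.c.0 | ··c··> s1
  s1 = d.b.c.c.0 | ··d··> s2
  s2 = b.c.c.0 | ··b··> s3
  s3 = c.c.0 | ··c··> s4
  s4 = c.0 | ··c··> s5
  s5 = 0 | stopped
LTS(Q): 6 reachable states
  t0 = d.d.b.c.c.0 | ··d··> t1
  t1 = d.b.c.c.0 | ··d··> t2
  t2 = b.c.c.0 | ··b··> t3
  t3 = c.c.0 | ··c··> t4
  t4 = c.0 | ··c··> t5
  t5 = 0 | stopped
Partition-refinement fixed point:
  B0 = {s0}
  B1 = {s1, t1}
  B2 = {s2, t2}
  B3 = {s3, t3}
  B4 = {s4, t4}
  B5 = {s5, t5}
  B6 = {t0}
s0 ∈ B0, t0 ∈ B6 → different blocks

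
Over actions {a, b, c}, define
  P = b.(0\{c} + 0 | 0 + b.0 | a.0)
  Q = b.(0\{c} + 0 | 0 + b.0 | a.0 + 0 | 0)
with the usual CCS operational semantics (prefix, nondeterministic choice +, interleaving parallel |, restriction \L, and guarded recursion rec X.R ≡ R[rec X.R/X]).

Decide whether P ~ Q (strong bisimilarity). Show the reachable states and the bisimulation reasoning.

LTS(P): 5 reachable states
  s0 = b.(0\{c} + 0 | 0 + b.0 | a.0) :: ··b··> s1
  s1 = 0\{c} + 0 | 0 + b.0 | a.0 :: ··a··> s2, ··b··> s3
  s2 = b.0 | 0 :: ··b··> s4
  s3 = 0 | a.0 :: ··a··> s4
  s4 = 0 | 0 :: (no moves)
LTS(Q): 5 reachable states
  t0 = b.(0\{c} + 0 | 0 + b.0 | a.0 + 0 | 0) :: ··b··> t1
  t1 = 0\{c} + 0 | 0 + b.0 | a.0 + 0 | 0 :: ··a··> t2, ··b··> t3
  t2 = b.0 | 0 :: ··b··> t4
  t3 = 0 | a.0 :: ··a··> t4
  t4 = 0 | 0 :: (no moves)
Coarsest stable partition (strong bisimilarity classes):
  B0 = {s0, t0}
  B1 = {s1, t1}
  B2 = {s3, t3}
  B3 = {s4, t4}
  B4 = {s2, t2}
s0 ∈ B0, t0 ∈ B0 → same block

P ~ Q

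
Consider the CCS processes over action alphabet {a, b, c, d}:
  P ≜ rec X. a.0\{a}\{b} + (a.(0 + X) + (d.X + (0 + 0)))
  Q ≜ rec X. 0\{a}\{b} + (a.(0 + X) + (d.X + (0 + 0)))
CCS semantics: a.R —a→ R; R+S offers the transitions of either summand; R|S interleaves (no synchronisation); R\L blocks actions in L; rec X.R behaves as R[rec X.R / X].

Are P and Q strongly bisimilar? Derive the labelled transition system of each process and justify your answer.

LTS(P): 3 reachable states
  m0 = rec X. a.0\{a}\{b} + (a.(0 + X) + (d.X + (0 + 0))) has moves --a--▸ m1, --a--▸ m2, --d--▸ m0
  m1 = 0 + (rec X. a.0\{a}\{b} + (a.(0 + X) + (d.X + (0 + 0)))) has moves --a--▸ m1, --a--▸ m2, --d--▸ m0
  m2 = 0\{a}\{b} has moves deadlocked
LTS(Q): 2 reachable states
  n0 = rec X. 0\{a}\{b} + (a.(0 + X) + (d.X + (0 + 0))) has moves --a--▸ n1, --d--▸ n0
  n1 = 0 + (rec X. 0\{a}\{b} + (a.(0 + X) + (d.X + (0 + 0)))) has moves --a--▸ n1, --d--▸ n0
Coarsest stable partition (strong bisimilarity classes):
  B0 = {m0, m1}
  B1 = {m2}
  B2 = {n0, n1}
m0 ∈ B0, n0 ∈ B2 → different blocks

NO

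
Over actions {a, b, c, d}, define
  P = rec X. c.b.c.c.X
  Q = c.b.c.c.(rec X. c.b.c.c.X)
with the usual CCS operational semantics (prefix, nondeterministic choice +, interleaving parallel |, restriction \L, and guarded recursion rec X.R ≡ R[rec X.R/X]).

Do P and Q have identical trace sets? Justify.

LTS(P): 4 reachable states
  s0 = rec X. c.b.c.c.X :: —c→ s1
  s1 = b.c.c.(rec X. c.b.c.c.X) :: —b→ s2
  s2 = c.c.(rec X. c.b.c.c.X) :: —c→ s3
  s3 = c.(rec X. c.b.c.c.X) :: —c→ s0
LTS(Q): 5 reachable states
  t0 = c.b.c.c.(rec X. c.b.c.c.X) :: —c→ t1
  t1 = b.c.c.(rec X. c.b.c.c.X) :: —b→ t2
  t2 = c.c.(rec X. c.b.c.c.X) :: —c→ t3
  t3 = c.(rec X. c.b.c.c.X) :: —c→ t4
  t4 = rec X. c.b.c.c.X :: —c→ t1
Bisimilarity quotient blocks:
  B0 = {s0, t0, t4}
  B1 = {s1, t1}
  B2 = {s2, t2}
  B3 = {s3, t3}
s0 ∈ B0, t0 ∈ B0 → same block
Bisimilar ⇒ trace-equivalent.

trace-equivalent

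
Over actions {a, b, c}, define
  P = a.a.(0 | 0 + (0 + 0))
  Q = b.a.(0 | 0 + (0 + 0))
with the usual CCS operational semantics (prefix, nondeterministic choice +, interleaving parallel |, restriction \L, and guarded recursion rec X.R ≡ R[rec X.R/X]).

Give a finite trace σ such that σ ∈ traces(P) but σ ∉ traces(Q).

a

P's transition system — 3 states:
  p0 = a.a.(0 | 0 + (0 + 0)) ⊢ ··a··> p1
  p1 = a.(0 | 0 + (0 + 0)) ⊢ ··a··> p2
  p2 = 0 | 0 + (0 + 0) ⊢ stopped
Q's transition system — 3 states:
  q0 = b.a.(0 | 0 + (0 + 0)) ⊢ ··b··> q1
  q1 = a.(0 | 0 + (0 + 0)) ⊢ ··a··> q2
  q2 = 0 | 0 + (0 + 0) ⊢ stopped
Trace ⟨a⟩ through P, begin at {p0}:
  step 1 (a): {p1}
  ✓ P
Trace ⟨a⟩ through Q, begin at {q0}:
  step 1 (a): no successor for Q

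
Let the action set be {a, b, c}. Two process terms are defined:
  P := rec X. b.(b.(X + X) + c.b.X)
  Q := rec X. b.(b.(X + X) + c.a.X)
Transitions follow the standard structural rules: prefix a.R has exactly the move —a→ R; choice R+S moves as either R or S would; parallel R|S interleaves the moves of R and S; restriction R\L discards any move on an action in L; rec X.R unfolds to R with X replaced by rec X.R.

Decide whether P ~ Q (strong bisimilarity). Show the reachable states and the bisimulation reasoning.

Reachable graph of P (4 states):
  u0 = rec X. b.(b.(X + X) + c.b.X) has moves —b→ u1
  u1 = b.((rec X. b.(b.(X + X) + c.b.X)) + (rec X. b.(b.(X + X) + c.b.X))) + c.b.(rec X. b.(b.(X + X) + c.b.X)) has moves —b→ u2, —c→ u3
  u2 = (rec X. b.(b.(X + X) + c.b.X)) + (rec X. b.(b.(X + X) + c.b.X)) has moves —b→ u1
  u3 = b.(rec X. b.(b.(X + X) + c.b.X)) has moves —b→ u0
Reachable graph of Q (4 states):
  v0 = rec X. b.(b.(X + X) + c.a.X) has moves —b→ v1
  v1 = b.((rec X. b.(b.(X + X) + c.a.X)) + (rec X. b.(b.(X + X) + c.a.X))) + c.a.(rec X. b.(b.(X + X) + c.a.X)) has moves —b→ v2, —c→ v3
  v2 = (rec X. b.(b.(X + X) + c.a.X)) + (rec X. b.(b.(X + X) + c.a.X)) has moves —b→ v1
  v3 = a.(rec X. b.(b.(X + X) + c.a.X)) has moves —a→ v0
Partition-refinement fixed point:
  B0 = {u0, u2}
  B1 = {u1}
  B2 = {u3}
  B3 = {v0, v2}
  B4 = {v1}
  B5 = {v3}
u0 ∈ B0, v0 ∈ B3 → different blocks

not bisimilar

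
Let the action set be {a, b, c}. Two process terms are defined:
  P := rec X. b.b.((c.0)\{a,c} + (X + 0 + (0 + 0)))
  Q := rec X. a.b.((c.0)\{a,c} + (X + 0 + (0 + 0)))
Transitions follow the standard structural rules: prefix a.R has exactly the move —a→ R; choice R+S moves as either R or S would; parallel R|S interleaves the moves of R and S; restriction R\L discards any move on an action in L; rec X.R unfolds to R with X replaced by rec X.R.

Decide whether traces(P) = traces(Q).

traces(P) ≠ traces(Q) — witness ⟨b⟩

P's transition system — 3 states:
  p0 = rec X. b.b.((c.0)\{a,c} + (X + 0 + (0 + 0))) | =b=> p1
  p1 = b.((c.0)\{a,c} + ((rec X. b.b.((c.0)\{a,c} + (X + 0 + (0 + 0)))) + 0 + (0 + 0))) | =b=> p2
  p2 = (c.0)\{a,c} + ((rec X. b.b.((c.0)\{a,c} + (X + 0 + (0 + 0)))) + 0 + (0 + 0)) | =b=> p1
Q's transition system — 3 states:
  q0 = rec X. a.b.((c.0)\{a,c} + (X + 0 + (0 + 0))) | =a=> q1
  q1 = b.((c.0)\{a,c} + ((rec X. a.b.((c.0)\{a,c} + (X + 0 + (0 + 0)))) + 0 + (0 + 0))) | =b=> q2
  q2 = (c.0)\{a,c} + ((rec X. a.b.((c.0)\{a,c} + (X + 0 + (0 + 0)))) + 0 + (0 + 0)) | =a=> q1
Trace ⟨b⟩ through P, begin at {p0}:
  [1] b ⇒ {p1}
  P completes σ.
Trace ⟨b⟩ through Q, begin at {q0}:
  [1] b ⇒ no successor for Q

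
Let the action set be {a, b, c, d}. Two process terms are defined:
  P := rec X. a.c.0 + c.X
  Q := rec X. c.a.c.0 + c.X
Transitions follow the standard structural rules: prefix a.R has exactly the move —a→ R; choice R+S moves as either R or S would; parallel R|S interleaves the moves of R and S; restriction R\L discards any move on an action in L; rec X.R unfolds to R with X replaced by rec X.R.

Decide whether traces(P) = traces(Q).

Reachable graph of P (3 states):
  p0 = rec X. a.c.0 + c.X | --a--▸ p1, --c--▸ p0
  p1 = c.0 | --c--▸ p2
  p2 = 0 | ∅
Reachable graph of Q (4 states):
  q0 = rec X. c.a.c.0 + c.X | --c--▸ q0, --c--▸ q1
  q1 = a.c.0 | --a--▸ q2
  q2 = c.0 | --c--▸ q3
  q3 = 0 | ∅
Trace ⟨a⟩ through P, begin at {p0}:
  [1] a ⇒ {p1}
  P completes σ.
Trace ⟨a⟩ through Q, begin at {q0}:
  [1] a ⇒ no successor for Q

trace-distinct — witness ⟨a⟩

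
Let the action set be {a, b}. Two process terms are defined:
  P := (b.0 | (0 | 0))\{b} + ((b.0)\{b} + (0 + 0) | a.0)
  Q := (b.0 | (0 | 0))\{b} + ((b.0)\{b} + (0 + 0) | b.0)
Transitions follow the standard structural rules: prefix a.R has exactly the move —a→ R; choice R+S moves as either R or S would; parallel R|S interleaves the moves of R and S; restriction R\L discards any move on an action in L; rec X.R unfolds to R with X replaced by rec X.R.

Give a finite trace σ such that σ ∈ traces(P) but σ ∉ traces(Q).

a

Reachable graph of P (2 states):
  p0 = (b.0 | (0 | 0))\{b} + ((b.0)\{b} + (0 + 0) | a.0) ⊢ =a=> p1
  p1 = (0 + 0) | 0 ⊢ ∅
Reachable graph of Q (2 states):
  q0 = (b.0 | (0 | 0))\{b} + ((b.0)\{b} + (0 + 0) | b.0) ⊢ =b=> q1
  q1 = (0 + 0) | 0 ⊢ ∅
Executing a from P (initial set {p0}):
  step 1 (a): {p1}
  P completes σ.
Executing a from Q (initial set {q0}):
  step 1 (a): ∅ (Q stuck)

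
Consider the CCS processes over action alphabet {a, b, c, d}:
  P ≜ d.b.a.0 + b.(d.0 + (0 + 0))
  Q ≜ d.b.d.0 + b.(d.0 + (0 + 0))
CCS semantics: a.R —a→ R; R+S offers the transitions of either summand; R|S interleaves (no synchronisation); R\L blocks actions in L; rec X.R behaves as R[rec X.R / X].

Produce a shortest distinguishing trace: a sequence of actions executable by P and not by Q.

Reachable graph of P (5 states):
  s0 = d.b.a.0 + b.(d.0 + (0 + 0)) | --b--▸ s1, --d--▸ s2
  s1 = d.0 + (0 + 0) | --d--▸ s3
  s2 = b.a.0 | --b--▸ s4
  s3 = 0 | (no moves)
  s4 = a.0 | --a--▸ s3
Reachable graph of Q (5 states):
  t0 = d.b.d.0 + b.(d.0 + (0 + 0)) | --b--▸ t1, --d--▸ t2
  t1 = d.0 + (0 + 0) | --d--▸ t3
  t2 = b.d.0 | --b--▸ t4
  t3 = 0 | (no moves)
  t4 = d.0 | --d--▸ t3
Run σ = ⟨dba⟩ on P: start {s0}
  [1] d ⇒ {s2}
  [2] b ⇒ {s4}
  [3] a ⇒ {s3}
  — P admits the full trace.
Run σ = ⟨dba⟩ on Q: start {t0}
  [1] d ⇒ {t2}
  [2] b ⇒ {t4}
  [3] a ⇒ ∅  — Q cannot continue

dba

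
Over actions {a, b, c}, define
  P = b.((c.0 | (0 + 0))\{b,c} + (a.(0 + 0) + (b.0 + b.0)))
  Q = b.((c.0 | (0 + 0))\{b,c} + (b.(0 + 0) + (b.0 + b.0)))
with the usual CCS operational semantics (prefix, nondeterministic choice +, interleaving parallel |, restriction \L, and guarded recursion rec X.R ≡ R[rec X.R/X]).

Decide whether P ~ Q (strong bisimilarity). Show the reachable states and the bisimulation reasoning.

P's transition system — 4 states:
  s0 = b.((c.0 | (0 + 0))\{b,c} + (a.(0 + 0) + (b.0 + b.0))) → ··b··> s1
  s1 = (c.0 | (0 + 0))\{b,c} + (a.(0 + 0) + (b.0 + b.0)) → ··a··> s2, ··b··> s3
  s2 = 0 + 0 → stopped
  s3 = 0 → stopped
Q's transition system — 4 states:
  t0 = b.((c.0 | (0 + 0))\{b,c} + (b.(0 + 0) + (b.0 + b.0))) → ··b··> t1
  t1 = (c.0 | (0 + 0))\{b,c} + (b.(0 + 0) + (b.0 + b.0)) → ··b··> t2, ··b··> t3
  t2 = 0 → stopped
  t3 = 0 + 0 → stopped
Partition-refinement fixed point:
  B0 = {s0}
  B1 = {s1}
  B2 = {s2, s3, t2, t3}
  B3 = {t0}
  B4 = {t1}
s0 ∈ B0, t0 ∈ B3 → different blocks

P ≁ Q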